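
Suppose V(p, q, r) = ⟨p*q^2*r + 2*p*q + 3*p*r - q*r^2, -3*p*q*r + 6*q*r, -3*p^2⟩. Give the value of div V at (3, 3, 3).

∂V₁/∂p = q^2*r + 2*q + 3*r
∂V₂/∂q = -3*p*r + 6*r
∂V₃/∂r = 0
∇·V = -3*p*r + q^2*r + 2*q + 9*r
At (3, 3, 3): 33.

33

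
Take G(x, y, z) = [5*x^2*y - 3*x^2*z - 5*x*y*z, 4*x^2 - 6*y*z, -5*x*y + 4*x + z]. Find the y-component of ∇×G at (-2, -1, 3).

(∇×G)_2 = ∂G₁/∂z − ∂G₃/∂x
= -3*x^2 - 5*x*y − (-5*y + 4)
= -3*x^2 - 5*x*y + 5*y - 4
At (-2, -1, 3): -31.

-31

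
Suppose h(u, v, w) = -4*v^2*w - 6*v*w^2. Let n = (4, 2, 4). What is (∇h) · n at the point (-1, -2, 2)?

144

∂h/∂u = 0
∂h/∂v = -8*v*w - 6*w^2
∂h/∂w = -4*v^2 - 12*v*w
∇h at (-1, -2, 2) = (0, 8, 32)
∇h · n = (0)(4) + (8)(2) + (32)(4) = 144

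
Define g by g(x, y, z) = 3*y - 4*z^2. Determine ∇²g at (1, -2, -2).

∂²g/∂x² = 0
∂²g/∂y² = 0
∂²g/∂z² = -8
∇²g = -8
At (1, -2, -2): -8.

-8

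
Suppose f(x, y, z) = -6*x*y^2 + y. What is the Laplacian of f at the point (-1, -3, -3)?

∂²f/∂x² = 0
∂²f/∂y² = -12*x
∂²f/∂z² = 0
∇²f = -12*x
At (-1, -3, -3): 12.

12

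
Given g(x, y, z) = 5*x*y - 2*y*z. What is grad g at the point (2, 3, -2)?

(15, 14, -6)

∂g/∂x = 5*y
∂g/∂y = 5*x - 2*z
∂g/∂z = -2*y
∇g = (5*y, 5*x - 2*z, -2*y)
At (2, 3, -2): (15, 14, -6).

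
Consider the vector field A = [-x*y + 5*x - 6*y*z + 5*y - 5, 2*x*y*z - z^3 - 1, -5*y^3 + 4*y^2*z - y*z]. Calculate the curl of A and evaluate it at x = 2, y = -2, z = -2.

(-6, 12, -7)

(∇×A)₁ = ∂A₃/∂y − ∂A₂/∂z = -2*x*y - 15*y^2 + 8*y*z + 3*z^2 - z
(∇×A)₂ = ∂A₁/∂z − ∂A₃/∂x = -6*y
(∇×A)₃ = ∂A₂/∂x − ∂A₁/∂y = x + 2*y*z + 6*z - 5
∇×A = (-2*x*y - 15*y^2 + 8*y*z + 3*z^2 - z, -6*y, x + 2*y*z + 6*z - 5)
At (2, -2, -2): (-6, 12, -7).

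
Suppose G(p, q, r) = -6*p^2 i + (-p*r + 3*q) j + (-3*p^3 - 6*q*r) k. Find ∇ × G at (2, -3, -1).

(∇×G)₁ = ∂G₃/∂q − ∂G₂/∂r = p - 6*r
(∇×G)₂ = ∂G₁/∂r − ∂G₃/∂p = 9*p^2
(∇×G)₃ = ∂G₂/∂p − ∂G₁/∂q = -r
∇×G = (p - 6*r, 9*p^2, -r)
At (2, -3, -1): (8, 36, 1).

(8, 36, 1)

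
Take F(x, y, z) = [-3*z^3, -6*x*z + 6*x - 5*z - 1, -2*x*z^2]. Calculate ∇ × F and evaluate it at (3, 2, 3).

(23, -63, -12)

(∇×F)₁ = ∂F₃/∂y − ∂F₂/∂z = 6*x + 5
(∇×F)₂ = ∂F₁/∂z − ∂F₃/∂x = -7*z^2
(∇×F)₃ = ∂F₂/∂x − ∂F₁/∂y = -6*z + 6
∇×F = (6*x + 5, -7*z^2, -6*z + 6)
At (3, 2, 3): (23, -63, -12).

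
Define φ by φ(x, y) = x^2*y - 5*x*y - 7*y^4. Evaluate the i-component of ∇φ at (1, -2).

(∇φ)_1 = ∂φ/∂x = 2*x*y - 5*y
At (1, -2): 6.

6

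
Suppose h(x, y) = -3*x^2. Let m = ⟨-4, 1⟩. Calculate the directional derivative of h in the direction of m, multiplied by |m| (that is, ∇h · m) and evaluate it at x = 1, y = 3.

∂h/∂x = -6*x
∂h/∂y = 0
∇h at (1, 3) = (-6, 0)
∇h · m = (-6)(-4) + (0)(1) = 24

24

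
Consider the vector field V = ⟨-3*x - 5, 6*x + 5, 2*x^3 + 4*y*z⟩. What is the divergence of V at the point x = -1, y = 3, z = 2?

9

∂V₁/∂x = -3
∂V₂/∂y = 0
∂V₃/∂z = 4*y
∇·V = 4*y - 3
At (-1, 3, 2): 9.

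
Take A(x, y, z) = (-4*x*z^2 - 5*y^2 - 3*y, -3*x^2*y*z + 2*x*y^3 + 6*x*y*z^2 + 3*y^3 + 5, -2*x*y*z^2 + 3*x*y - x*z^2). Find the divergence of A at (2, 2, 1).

60

∂A₁/∂x = -4*z^2
∂A₂/∂y = -3*x^2*z + 6*x*y^2 + 6*x*z^2 + 9*y^2
∂A₃/∂z = -4*x*y*z - 2*x*z
∇·A = -3*x^2*z + 6*x*y^2 - 4*x*y*z + 6*x*z^2 - 2*x*z + 9*y^2 - 4*z^2
At (2, 2, 1): 60.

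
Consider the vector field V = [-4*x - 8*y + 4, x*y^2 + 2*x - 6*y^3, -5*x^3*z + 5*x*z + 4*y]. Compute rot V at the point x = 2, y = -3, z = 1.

(∇×V)₁ = ∂V₃/∂y − ∂V₂/∂z = 4
(∇×V)₂ = ∂V₁/∂z − ∂V₃/∂x = 15*x^2*z - 5*z
(∇×V)₃ = ∂V₂/∂x − ∂V₁/∂y = y^2 + 10
∇×V = (4, 15*x^2*z - 5*z, y^2 + 10)
At (2, -3, 1): (4, 55, 19).

(4, 55, 19)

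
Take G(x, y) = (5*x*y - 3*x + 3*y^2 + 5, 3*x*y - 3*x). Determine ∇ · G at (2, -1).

-2

∂G₁/∂x = 5*y - 3
∂G₂/∂y = 3*x
∇·G = 3*x + 5*y - 3
At (2, -1): -2.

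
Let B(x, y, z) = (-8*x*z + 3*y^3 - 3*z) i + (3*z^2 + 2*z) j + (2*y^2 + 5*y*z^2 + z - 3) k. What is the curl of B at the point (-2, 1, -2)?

(∇×B)₁ = ∂B₃/∂y − ∂B₂/∂z = 4*y + 5*z^2 - 6*z - 2
(∇×B)₂ = ∂B₁/∂z − ∂B₃/∂x = -8*x - 3
(∇×B)₃ = ∂B₂/∂x − ∂B₁/∂y = -9*y^2
∇×B = (4*y + 5*z^2 - 6*z - 2, -8*x - 3, -9*y^2)
At (-2, 1, -2): (34, 13, -9).

(34, 13, -9)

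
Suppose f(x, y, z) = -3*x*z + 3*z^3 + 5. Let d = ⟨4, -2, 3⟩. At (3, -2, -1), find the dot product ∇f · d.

12

∂f/∂x = -3*z
∂f/∂y = 0
∂f/∂z = -3*x + 9*z^2
∇f at (3, -2, -1) = (3, 0, 0)
∇f · d = (3)(4) + (0)(-2) + (0)(3) = 12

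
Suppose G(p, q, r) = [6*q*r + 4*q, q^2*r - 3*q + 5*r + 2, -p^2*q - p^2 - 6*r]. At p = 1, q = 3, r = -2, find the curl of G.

(∇×G)₁ = ∂G₃/∂q − ∂G₂/∂r = -p^2 - q^2 - 5
(∇×G)₂ = ∂G₁/∂r − ∂G₃/∂p = 2*p*q + 2*p + 6*q
(∇×G)₃ = ∂G₂/∂p − ∂G₁/∂q = -6*r - 4
∇×G = (-p^2 - q^2 - 5, 2*p*q + 2*p + 6*q, -6*r - 4)
At (1, 3, -2): (-15, 26, 8).

(-15, 26, 8)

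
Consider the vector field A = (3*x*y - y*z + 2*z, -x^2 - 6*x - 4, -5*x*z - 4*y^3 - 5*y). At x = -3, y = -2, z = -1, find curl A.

(-53, -1, 8)

(∇×A)₁ = ∂A₃/∂y − ∂A₂/∂z = -12*y^2 - 5
(∇×A)₂ = ∂A₁/∂z − ∂A₃/∂x = -y + 5*z + 2
(∇×A)₃ = ∂A₂/∂x − ∂A₁/∂y = -5*x + z - 6
∇×A = (-12*y^2 - 5, -y + 5*z + 2, -5*x + z - 6)
At (-3, -2, -1): (-53, -1, 8).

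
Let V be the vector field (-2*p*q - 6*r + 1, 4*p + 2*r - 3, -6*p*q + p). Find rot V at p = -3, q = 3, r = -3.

(∇×V)₁ = ∂V₃/∂q − ∂V₂/∂r = -6*p - 2
(∇×V)₂ = ∂V₁/∂r − ∂V₃/∂p = 6*q - 7
(∇×V)₃ = ∂V₂/∂p − ∂V₁/∂q = 2*p + 4
∇×V = (-6*p - 2, 6*q - 7, 2*p + 4)
At (-3, 3, -3): (16, 11, -2).

(16, 11, -2)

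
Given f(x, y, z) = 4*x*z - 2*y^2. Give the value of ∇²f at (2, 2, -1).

∂²f/∂x² = 0
∂²f/∂y² = -4
∂²f/∂z² = 0
∇²f = -4
At (2, 2, -1): -4.

-4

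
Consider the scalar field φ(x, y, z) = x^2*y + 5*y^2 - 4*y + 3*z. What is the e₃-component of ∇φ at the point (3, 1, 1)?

(∇φ)_3 = ∂φ/∂z = 3
At (3, 1, 1): 3.

3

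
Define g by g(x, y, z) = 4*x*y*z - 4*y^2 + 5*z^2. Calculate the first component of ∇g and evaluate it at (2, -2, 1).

-8

(∇g)_1 = ∂g/∂x = 4*y*z
At (2, -2, 1): -8.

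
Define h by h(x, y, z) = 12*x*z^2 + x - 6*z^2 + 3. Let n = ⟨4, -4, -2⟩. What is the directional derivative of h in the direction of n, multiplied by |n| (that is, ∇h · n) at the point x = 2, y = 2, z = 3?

∂h/∂x = 12*z^2 + 1
∂h/∂y = 0
∂h/∂z = 24*x*z - 12*z
∇h at (2, 2, 3) = (109, 0, 108)
∇h · n = (109)(4) + (0)(-4) + (108)(-2) = 220

220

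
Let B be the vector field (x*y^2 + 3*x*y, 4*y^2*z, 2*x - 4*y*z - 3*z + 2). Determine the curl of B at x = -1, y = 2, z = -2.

(∇×B)₁ = ∂B₃/∂y − ∂B₂/∂z = -4*y^2 - 4*z
(∇×B)₂ = ∂B₁/∂z − ∂B₃/∂x = -2
(∇×B)₃ = ∂B₂/∂x − ∂B₁/∂y = -2*x*y - 3*x
∇×B = (-4*y^2 - 4*z, -2, -2*x*y - 3*x)
At (-1, 2, -2): (-8, -2, 7).

(-8, -2, 7)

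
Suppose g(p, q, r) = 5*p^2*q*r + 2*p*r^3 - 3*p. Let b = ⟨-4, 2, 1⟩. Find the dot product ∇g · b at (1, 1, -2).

165

∂g/∂p = 10*p*q*r + 2*r^3 - 3
∂g/∂q = 5*p^2*r
∂g/∂r = 5*p^2*q + 6*p*r^2
∇g at (1, 1, -2) = (-39, -10, 29)
∇g · b = (-39)(-4) + (-10)(2) + (29)(1) = 165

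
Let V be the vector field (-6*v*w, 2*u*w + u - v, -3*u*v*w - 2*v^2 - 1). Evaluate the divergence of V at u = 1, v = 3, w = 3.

∂V₁/∂u = 0
∂V₂/∂v = -1
∂V₃/∂w = -3*u*v
∇·V = -3*u*v - 1
At (1, 3, 3): -10.

-10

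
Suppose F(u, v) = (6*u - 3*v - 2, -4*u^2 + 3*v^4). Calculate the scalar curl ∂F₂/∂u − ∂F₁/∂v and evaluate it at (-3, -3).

27

∂F₂/∂u = -8*u
∂F₁/∂v = -3
Scalar curl = -8*u + 3
At (-3, -3): 27.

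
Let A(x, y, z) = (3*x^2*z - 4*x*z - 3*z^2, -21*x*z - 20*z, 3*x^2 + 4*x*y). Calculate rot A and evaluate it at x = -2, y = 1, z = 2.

(∇×A)₁ = ∂A₃/∂y − ∂A₂/∂z = 25*x + 20
(∇×A)₂ = ∂A₁/∂z − ∂A₃/∂x = 3*x^2 - 10*x - 4*y - 6*z
(∇×A)₃ = ∂A₂/∂x − ∂A₁/∂y = -21*z
∇×A = (25*x + 20, 3*x^2 - 10*x - 4*y - 6*z, -21*z)
At (-2, 1, 2): (-30, 16, -42).

(-30, 16, -42)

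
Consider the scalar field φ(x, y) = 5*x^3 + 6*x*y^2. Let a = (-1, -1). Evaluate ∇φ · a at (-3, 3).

-81

∂φ/∂x = 15*x^2 + 6*y^2
∂φ/∂y = 12*x*y
∇φ at (-3, 3) = (189, -108)
∇φ · a = (189)(-1) + (-108)(-1) = -81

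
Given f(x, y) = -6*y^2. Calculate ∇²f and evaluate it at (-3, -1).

-12

∂²f/∂x² = 0
∂²f/∂y² = -12
∇²f = -12
At (-3, -1): -12.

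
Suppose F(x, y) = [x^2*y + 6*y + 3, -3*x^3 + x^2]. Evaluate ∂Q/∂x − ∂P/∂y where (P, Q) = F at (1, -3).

∂F₂/∂x = -9*x^2 + 2*x
∂F₁/∂y = x^2 + 6
Scalar curl = -10*x^2 + 2*x - 6
At (1, -3): -14.

-14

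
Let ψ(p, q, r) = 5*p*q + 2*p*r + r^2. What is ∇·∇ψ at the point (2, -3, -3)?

2

∂²ψ/∂p² = 0
∂²ψ/∂q² = 0
∂²ψ/∂r² = 2
∇²ψ = 2
At (2, -3, -3): 2.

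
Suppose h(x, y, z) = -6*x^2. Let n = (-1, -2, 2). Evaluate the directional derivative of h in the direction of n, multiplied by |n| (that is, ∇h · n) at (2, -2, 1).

∂h/∂x = -12*x
∂h/∂y = 0
∂h/∂z = 0
∇h at (2, -2, 1) = (-24, 0, 0)
∇h · n = (-24)(-1) + (0)(-2) + (0)(2) = 24

24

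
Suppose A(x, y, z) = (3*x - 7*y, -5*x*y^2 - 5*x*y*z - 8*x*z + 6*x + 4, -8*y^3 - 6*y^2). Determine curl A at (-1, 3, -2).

(∇×A)₁ = ∂A₃/∂y − ∂A₂/∂z = 5*x*y + 8*x - 24*y^2 - 12*y
(∇×A)₂ = ∂A₁/∂z − ∂A₃/∂x = 0
(∇×A)₃ = ∂A₂/∂x − ∂A₁/∂y = -5*y^2 - 5*y*z - 8*z + 13
∇×A = (5*x*y + 8*x - 24*y^2 - 12*y, 0, -5*y^2 - 5*y*z - 8*z + 13)
At (-1, 3, -2): (-275, 0, 14).

(-275, 0, 14)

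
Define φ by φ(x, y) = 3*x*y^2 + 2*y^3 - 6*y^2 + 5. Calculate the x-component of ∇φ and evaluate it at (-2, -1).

3

(∇φ)_1 = ∂φ/∂x = 3*y^2
At (-2, -1): 3.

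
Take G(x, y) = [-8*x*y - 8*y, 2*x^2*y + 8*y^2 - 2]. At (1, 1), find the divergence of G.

∂G₁/∂x = -8*y
∂G₂/∂y = 2*x^2 + 16*y
∇·G = 2*x^2 + 8*y
At (1, 1): 10.

10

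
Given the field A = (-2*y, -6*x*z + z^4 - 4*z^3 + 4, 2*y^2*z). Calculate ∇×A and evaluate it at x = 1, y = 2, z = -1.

(14, 0, 8)

(∇×A)₁ = ∂A₃/∂y − ∂A₂/∂z = 6*x + 4*y*z - 4*z^3 + 12*z^2
(∇×A)₂ = ∂A₁/∂z − ∂A₃/∂x = 0
(∇×A)₃ = ∂A₂/∂x − ∂A₁/∂y = -6*z + 2
∇×A = (6*x + 4*y*z - 4*z^3 + 12*z^2, 0, -6*z + 2)
At (1, 2, -1): (14, 0, 8).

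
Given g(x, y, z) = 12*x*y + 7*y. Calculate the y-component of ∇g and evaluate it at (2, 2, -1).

31

(∇g)_2 = ∂g/∂y = 12*x + 7
At (2, 2, -1): 31.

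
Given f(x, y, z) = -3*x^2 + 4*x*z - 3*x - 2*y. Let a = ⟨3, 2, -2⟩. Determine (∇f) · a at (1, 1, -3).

∂f/∂x = -6*x + 4*z - 3
∂f/∂y = -2
∂f/∂z = 4*x
∇f at (1, 1, -3) = (-21, -2, 4)
∇f · a = (-21)(3) + (-2)(2) + (4)(-2) = -75

-75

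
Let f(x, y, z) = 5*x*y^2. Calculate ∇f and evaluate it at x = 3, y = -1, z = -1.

(5, -30, 0)

∂f/∂x = 5*y^2
∂f/∂y = 10*x*y
∂f/∂z = 0
∇f = (5*y^2, 10*x*y, 0)
At (3, -1, -1): (5, -30, 0).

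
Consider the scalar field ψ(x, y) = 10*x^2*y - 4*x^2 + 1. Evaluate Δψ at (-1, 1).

12

∂²ψ/∂x² = 4*(5*y - 2)
∂²ψ/∂y² = 0
∇²ψ = 20*y - 8
At (-1, 1): 12.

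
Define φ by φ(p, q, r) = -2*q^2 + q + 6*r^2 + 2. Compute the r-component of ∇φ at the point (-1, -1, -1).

-12

(∇φ)_3 = ∂φ/∂r = 12*r
At (-1, -1, -1): -12.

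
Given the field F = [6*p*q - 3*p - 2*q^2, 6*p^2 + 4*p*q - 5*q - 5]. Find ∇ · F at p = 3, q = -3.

∂F₁/∂p = 6*q - 3
∂F₂/∂q = 4*p - 5
∇·F = 4*p + 6*q - 8
At (3, -3): -14.

-14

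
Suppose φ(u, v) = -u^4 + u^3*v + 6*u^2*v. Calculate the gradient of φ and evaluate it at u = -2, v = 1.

(20, 16)

∂φ/∂u = -4*u^3 + 3*u^2*v + 12*u*v
∂φ/∂v = u^3 + 6*u^2
∇φ = (-4*u^3 + 3*u^2*v + 12*u*v, u^3 + 6*u^2)
At (-2, 1): (20, 16).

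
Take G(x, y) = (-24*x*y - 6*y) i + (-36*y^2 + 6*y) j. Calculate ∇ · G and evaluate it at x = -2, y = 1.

∂G₁/∂x = -24*y
∂G₂/∂y = -72*y + 6
∇·G = -96*y + 6
At (-2, 1): -90.

-90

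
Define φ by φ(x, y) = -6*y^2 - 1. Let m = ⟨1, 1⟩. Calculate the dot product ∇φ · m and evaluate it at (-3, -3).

∂φ/∂x = 0
∂φ/∂y = -12*y
∇φ at (-3, -3) = (0, 36)
∇φ · m = (0)(1) + (36)(1) = 36

36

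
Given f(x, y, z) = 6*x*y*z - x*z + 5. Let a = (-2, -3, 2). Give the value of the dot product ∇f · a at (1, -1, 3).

-26

∂f/∂x = 6*y*z - z
∂f/∂y = 6*x*z
∂f/∂z = 6*x*y - x
∇f at (1, -1, 3) = (-21, 18, -7)
∇f · a = (-21)(-2) + (18)(-3) + (-7)(2) = -26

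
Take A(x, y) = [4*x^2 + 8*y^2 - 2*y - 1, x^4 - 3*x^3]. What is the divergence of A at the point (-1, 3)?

-8

∂A₁/∂x = 8*x
∂A₂/∂y = 0
∇·A = 8*x
At (-1, 3): -8.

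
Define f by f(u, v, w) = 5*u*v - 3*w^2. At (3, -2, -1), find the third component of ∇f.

(∇f)_3 = ∂f/∂w = -6*w
At (3, -2, -1): 6.

6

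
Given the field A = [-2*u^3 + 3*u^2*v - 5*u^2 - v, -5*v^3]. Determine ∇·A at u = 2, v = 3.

-143

∂A₁/∂u = -6*u^2 + 6*u*v - 10*u
∂A₂/∂v = -15*v^2
∇·A = -6*u^2 + 6*u*v - 10*u - 15*v^2
At (2, 3): -143.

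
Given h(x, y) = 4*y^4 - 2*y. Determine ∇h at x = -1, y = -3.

∂h/∂x = 0
∂h/∂y = 16*y^3 - 2
∇h = (0, 16*y^3 - 2)
At (-1, -3): (0, -434).

(0, -434)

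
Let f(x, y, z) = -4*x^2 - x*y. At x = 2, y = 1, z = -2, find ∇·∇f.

∂²f/∂x² = -8
∂²f/∂y² = 0
∂²f/∂z² = 0
∇²f = -8
At (2, 1, -2): -8.

-8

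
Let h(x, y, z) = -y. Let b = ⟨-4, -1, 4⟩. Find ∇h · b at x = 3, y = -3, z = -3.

1

∂h/∂x = 0
∂h/∂y = -1
∂h/∂z = 0
∇h at (3, -3, -3) = (0, -1, 0)
∇h · b = (0)(-4) + (-1)(-1) + (0)(4) = 1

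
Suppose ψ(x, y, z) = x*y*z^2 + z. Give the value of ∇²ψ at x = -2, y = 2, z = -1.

-8

∂²ψ/∂x² = 0
∂²ψ/∂y² = 0
∂²ψ/∂z² = 2*x*y
∇²ψ = 2*x*y
At (-2, 2, -1): -8.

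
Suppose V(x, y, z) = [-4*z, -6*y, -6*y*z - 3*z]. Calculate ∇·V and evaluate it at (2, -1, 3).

-3

∂V₁/∂x = 0
∂V₂/∂y = -6
∂V₃/∂z = -6*y - 3
∇·V = -6*y - 9
At (2, -1, 3): -3.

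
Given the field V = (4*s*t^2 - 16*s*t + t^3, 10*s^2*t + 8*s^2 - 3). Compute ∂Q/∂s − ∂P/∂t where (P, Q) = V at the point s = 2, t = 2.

100

∂V₂/∂s = 20*s*t + 16*s
∂V₁/∂t = 8*s*t - 16*s + 3*t^2
Scalar curl = 12*s*t + 32*s - 3*t^2
At (2, 2): 100.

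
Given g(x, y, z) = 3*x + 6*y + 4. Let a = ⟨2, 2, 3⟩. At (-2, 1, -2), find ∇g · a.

∂g/∂x = 3
∂g/∂y = 6
∂g/∂z = 0
∇g at (-2, 1, -2) = (3, 6, 0)
∇g · a = (3)(2) + (6)(2) + (0)(3) = 18

18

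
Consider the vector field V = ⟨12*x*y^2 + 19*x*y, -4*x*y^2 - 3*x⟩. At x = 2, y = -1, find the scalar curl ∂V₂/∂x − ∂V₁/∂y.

3

∂V₂/∂x = -4*y^2 - 3
∂V₁/∂y = 24*x*y + 19*x
Scalar curl = -24*x*y - 19*x - 4*y^2 - 3
At (2, -1): 3.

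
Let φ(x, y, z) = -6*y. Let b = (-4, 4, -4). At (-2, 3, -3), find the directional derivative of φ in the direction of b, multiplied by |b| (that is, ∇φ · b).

-24

∂φ/∂x = 0
∂φ/∂y = -6
∂φ/∂z = 0
∇φ at (-2, 3, -3) = (0, -6, 0)
∇φ · b = (0)(-4) + (-6)(4) + (0)(-4) = -24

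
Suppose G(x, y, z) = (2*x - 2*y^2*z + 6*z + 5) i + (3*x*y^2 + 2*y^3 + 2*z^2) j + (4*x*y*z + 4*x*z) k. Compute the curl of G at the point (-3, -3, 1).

(∇×G)₁ = ∂G₃/∂y − ∂G₂/∂z = 4*x*z - 4*z
(∇×G)₂ = ∂G₁/∂z − ∂G₃/∂x = -2*y^2 - 4*y*z - 4*z + 6
(∇×G)₃ = ∂G₂/∂x − ∂G₁/∂y = 3*y^2 + 4*y*z
∇×G = (4*x*z - 4*z, -2*y^2 - 4*y*z - 4*z + 6, 3*y^2 + 4*y*z)
At (-3, -3, 1): (-16, -4, 15).

(-16, -4, 15)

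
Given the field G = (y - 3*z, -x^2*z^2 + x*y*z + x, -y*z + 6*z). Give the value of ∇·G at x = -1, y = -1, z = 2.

∂G₁/∂x = 0
∂G₂/∂y = x*z
∂G₃/∂z = -y + 6
∇·G = x*z - y + 6
At (-1, -1, 2): 5.

5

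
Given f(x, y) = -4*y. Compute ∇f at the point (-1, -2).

∂f/∂x = 0
∂f/∂y = -4
∇f = (0, -4)
At (-1, -2): (0, -4).

(0, -4)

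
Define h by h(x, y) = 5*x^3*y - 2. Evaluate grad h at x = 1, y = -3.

∂h/∂x = 15*x^2*y
∂h/∂y = 5*x^3
∇h = (15*x^2*y, 5*x^3)
At (1, -3): (-45, 5).

(-45, 5)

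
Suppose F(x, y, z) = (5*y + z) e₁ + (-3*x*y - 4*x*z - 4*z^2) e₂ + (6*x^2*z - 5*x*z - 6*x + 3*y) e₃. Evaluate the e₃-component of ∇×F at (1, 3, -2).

-6

(∇×F)_3 = ∂F₂/∂x − ∂F₁/∂y
= -3*y - 4*z − (5)
= -3*y - 4*z - 5
At (1, 3, -2): -6.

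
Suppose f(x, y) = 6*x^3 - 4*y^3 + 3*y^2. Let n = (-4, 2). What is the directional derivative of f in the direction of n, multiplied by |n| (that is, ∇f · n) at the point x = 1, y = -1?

-108

∂f/∂x = 18*x^2
∂f/∂y = -12*y^2 + 6*y
∇f at (1, -1) = (18, -18)
∇f · n = (18)(-4) + (-18)(2) = -108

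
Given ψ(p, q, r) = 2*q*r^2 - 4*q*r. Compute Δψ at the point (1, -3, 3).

∂²ψ/∂p² = 0
∂²ψ/∂q² = 0
∂²ψ/∂r² = 4*q
∇²ψ = 4*q
At (1, -3, 3): -12.

-12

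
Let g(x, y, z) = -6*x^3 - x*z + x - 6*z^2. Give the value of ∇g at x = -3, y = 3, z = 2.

∂g/∂x = -18*x^2 - z + 1
∂g/∂y = 0
∂g/∂z = -x - 12*z
∇g = (-18*x^2 - z + 1, 0, -x - 12*z)
At (-3, 3, 2): (-163, 0, -21).

(-163, 0, -21)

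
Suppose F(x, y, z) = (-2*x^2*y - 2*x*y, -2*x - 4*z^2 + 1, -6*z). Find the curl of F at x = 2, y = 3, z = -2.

(∇×F)₁ = ∂F₃/∂y − ∂F₂/∂z = 8*z
(∇×F)₂ = ∂F₁/∂z − ∂F₃/∂x = 0
(∇×F)₃ = ∂F₂/∂x − ∂F₁/∂y = 2*x^2 + 2*x - 2
∇×F = (8*z, 0, 2*x^2 + 2*x - 2)
At (2, 3, -2): (-16, 0, 10).

(-16, 0, 10)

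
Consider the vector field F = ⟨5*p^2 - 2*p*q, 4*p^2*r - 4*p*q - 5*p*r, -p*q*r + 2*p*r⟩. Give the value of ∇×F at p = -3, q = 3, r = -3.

(∇×F)₁ = ∂F₃/∂q − ∂F₂/∂r = -4*p^2 - p*r + 5*p
(∇×F)₂ = ∂F₁/∂r − ∂F₃/∂p = q*r - 2*r
(∇×F)₃ = ∂F₂/∂p − ∂F₁/∂q = 8*p*r + 2*p - 4*q - 5*r
∇×F = (-4*p^2 - p*r + 5*p, q*r - 2*r, 8*p*r + 2*p - 4*q - 5*r)
At (-3, 3, -3): (-60, -3, 69).

(-60, -3, 69)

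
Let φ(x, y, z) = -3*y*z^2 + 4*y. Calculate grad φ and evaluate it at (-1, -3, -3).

∂φ/∂x = 0
∂φ/∂y = -3*z^2 + 4
∂φ/∂z = -6*y*z
∇φ = (0, -3*z^2 + 4, -6*y*z)
At (-1, -3, -3): (0, -23, -54).

(0, -23, -54)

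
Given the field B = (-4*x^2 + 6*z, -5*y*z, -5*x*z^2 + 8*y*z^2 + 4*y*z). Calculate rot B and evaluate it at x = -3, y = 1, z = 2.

(45, 26, 0)

(∇×B)₁ = ∂B₃/∂y − ∂B₂/∂z = 5*y + 8*z^2 + 4*z
(∇×B)₂ = ∂B₁/∂z − ∂B₃/∂x = 5*z^2 + 6
(∇×B)₃ = ∂B₂/∂x − ∂B₁/∂y = 0
∇×B = (5*y + 8*z^2 + 4*z, 5*z^2 + 6, 0)
At (-3, 1, 2): (45, 26, 0).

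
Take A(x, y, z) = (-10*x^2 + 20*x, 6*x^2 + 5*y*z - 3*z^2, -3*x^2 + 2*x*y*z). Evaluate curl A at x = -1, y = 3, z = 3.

(-3, -24, -12)

(∇×A)₁ = ∂A₃/∂y − ∂A₂/∂z = 2*x*z - 5*y + 6*z
(∇×A)₂ = ∂A₁/∂z − ∂A₃/∂x = 6*x - 2*y*z
(∇×A)₃ = ∂A₂/∂x − ∂A₁/∂y = 12*x
∇×A = (2*x*z - 5*y + 6*z, 6*x - 2*y*z, 12*x)
At (-1, 3, 3): (-3, -24, -12).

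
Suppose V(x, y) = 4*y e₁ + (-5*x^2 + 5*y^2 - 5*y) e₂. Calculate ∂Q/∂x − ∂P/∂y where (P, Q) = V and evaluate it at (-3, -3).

∂V₂/∂x = -10*x
∂V₁/∂y = 4
Scalar curl = -10*x - 4
At (-3, -3): 26.

26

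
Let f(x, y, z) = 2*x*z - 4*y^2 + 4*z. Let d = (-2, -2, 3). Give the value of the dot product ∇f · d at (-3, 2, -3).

38

∂f/∂x = 2*z
∂f/∂y = -8*y
∂f/∂z = 2*x + 4
∇f at (-3, 2, -3) = (-6, -16, -2)
∇f · d = (-6)(-2) + (-16)(-2) + (-2)(3) = 38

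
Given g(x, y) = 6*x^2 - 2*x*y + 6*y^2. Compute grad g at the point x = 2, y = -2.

∂g/∂x = 12*x - 2*y
∂g/∂y = -2*x + 12*y
∇g = (12*x - 2*y, -2*x + 12*y)
At (2, -2): (28, -28).

(28, -28)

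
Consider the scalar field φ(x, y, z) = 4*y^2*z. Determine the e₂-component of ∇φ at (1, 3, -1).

-24

(∇φ)_2 = ∂φ/∂y = 8*y*z
At (1, 3, -1): -24.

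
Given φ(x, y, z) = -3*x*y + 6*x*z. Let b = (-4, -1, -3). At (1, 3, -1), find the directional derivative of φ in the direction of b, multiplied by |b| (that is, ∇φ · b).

∂φ/∂x = -3*y + 6*z
∂φ/∂y = -3*x
∂φ/∂z = 6*x
∇φ at (1, 3, -1) = (-15, -3, 6)
∇φ · b = (-15)(-4) + (-3)(-1) + (6)(-3) = 45

45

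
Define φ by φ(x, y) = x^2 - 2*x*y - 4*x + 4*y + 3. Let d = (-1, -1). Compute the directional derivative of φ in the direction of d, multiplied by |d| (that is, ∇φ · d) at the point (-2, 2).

∂φ/∂x = 2*x - 2*y - 4
∂φ/∂y = -2*x + 4
∇φ at (-2, 2) = (-12, 8)
∇φ · d = (-12)(-1) + (8)(-1) = 4

4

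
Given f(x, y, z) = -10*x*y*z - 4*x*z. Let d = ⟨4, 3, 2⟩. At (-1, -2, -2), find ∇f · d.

∂f/∂x = -10*y*z - 4*z
∂f/∂y = -10*x*z
∂f/∂z = -10*x*y - 4*x
∇f at (-1, -2, -2) = (-32, -20, -16)
∇f · d = (-32)(4) + (-20)(3) + (-16)(2) = -220

-220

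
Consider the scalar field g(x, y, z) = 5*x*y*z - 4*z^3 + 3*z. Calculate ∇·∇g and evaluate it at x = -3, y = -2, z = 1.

-24

∂²g/∂x² = 0
∂²g/∂y² = 0
∂²g/∂z² = -24*z
∇²g = -24*z
At (-3, -2, 1): -24.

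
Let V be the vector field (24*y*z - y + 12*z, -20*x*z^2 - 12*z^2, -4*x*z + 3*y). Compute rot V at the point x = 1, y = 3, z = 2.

(∇×V)₁ = ∂V₃/∂y − ∂V₂/∂z = 40*x*z + 24*z + 3
(∇×V)₂ = ∂V₁/∂z − ∂V₃/∂x = 24*y + 4*z + 12
(∇×V)₃ = ∂V₂/∂x − ∂V₁/∂y = -20*z^2 - 24*z + 1
∇×V = (40*x*z + 24*z + 3, 24*y + 4*z + 12, -20*z^2 - 24*z + 1)
At (1, 3, 2): (131, 92, -127).

(131, 92, -127)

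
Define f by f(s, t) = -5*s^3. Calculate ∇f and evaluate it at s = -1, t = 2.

(-15, 0)

∂f/∂s = -15*s^2
∂f/∂t = 0
∇f = (-15*s^2, 0)
At (-1, 2): (-15, 0).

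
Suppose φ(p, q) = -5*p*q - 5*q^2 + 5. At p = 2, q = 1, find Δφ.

-10

∂²φ/∂p² = 0
∂²φ/∂q² = -10
∇²φ = -10
At (2, 1): -10.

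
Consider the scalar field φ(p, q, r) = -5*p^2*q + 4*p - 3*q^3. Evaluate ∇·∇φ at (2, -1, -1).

28

∂²φ/∂p² = -10*q
∂²φ/∂q² = -18*q
∂²φ/∂r² = 0
∇²φ = -28*q
At (2, -1, -1): 28.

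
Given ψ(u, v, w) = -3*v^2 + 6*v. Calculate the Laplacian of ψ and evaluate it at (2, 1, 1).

∂²ψ/∂u² = 0
∂²ψ/∂v² = -6
∂²ψ/∂w² = 0
∇²ψ = -6
At (2, 1, 1): -6.

-6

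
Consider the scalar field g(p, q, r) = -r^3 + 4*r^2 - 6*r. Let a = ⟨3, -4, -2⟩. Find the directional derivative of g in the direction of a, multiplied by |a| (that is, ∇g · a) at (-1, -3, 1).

2

∂g/∂p = 0
∂g/∂q = 0
∂g/∂r = -3*r^2 + 8*r - 6
∇g at (-1, -3, 1) = (0, 0, -1)
∇g · a = (0)(3) + (0)(-4) + (-1)(-2) = 2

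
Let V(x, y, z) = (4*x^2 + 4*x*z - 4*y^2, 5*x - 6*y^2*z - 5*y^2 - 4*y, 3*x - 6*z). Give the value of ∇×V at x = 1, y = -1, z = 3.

(6, 1, -3)

(∇×V)₁ = ∂V₃/∂y − ∂V₂/∂z = 6*y^2
(∇×V)₂ = ∂V₁/∂z − ∂V₃/∂x = 4*x - 3
(∇×V)₃ = ∂V₂/∂x − ∂V₁/∂y = 8*y + 5
∇×V = (6*y^2, 4*x - 3, 8*y + 5)
At (1, -1, 3): (6, 1, -3).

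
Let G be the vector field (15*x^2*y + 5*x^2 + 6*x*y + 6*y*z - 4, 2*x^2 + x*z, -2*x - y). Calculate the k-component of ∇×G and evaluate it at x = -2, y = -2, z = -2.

-46

(∇×G)_3 = ∂G₂/∂x − ∂G₁/∂y
= 4*x + z − (15*x^2 + 6*x + 6*z)
= -15*x^2 - 2*x - 5*z
At (-2, -2, -2): -46.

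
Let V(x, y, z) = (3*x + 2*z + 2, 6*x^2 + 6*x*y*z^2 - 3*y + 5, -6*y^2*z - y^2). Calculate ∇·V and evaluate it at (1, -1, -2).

∂V₁/∂x = 3
∂V₂/∂y = 6*x*z^2 - 3
∂V₃/∂z = -6*y^2
∇·V = 6*x*z^2 - 6*y^2
At (1, -1, -2): 18.

18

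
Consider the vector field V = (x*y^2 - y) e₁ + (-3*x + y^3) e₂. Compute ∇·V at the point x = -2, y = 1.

∂V₁/∂x = y^2
∂V₂/∂y = 3*y^2
∇·V = 4*y^2
At (-2, 1): 4.

4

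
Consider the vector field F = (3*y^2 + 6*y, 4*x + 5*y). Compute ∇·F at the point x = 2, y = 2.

5

∂F₁/∂x = 0
∂F₂/∂y = 5
∇·F = 5
At (2, 2): 5.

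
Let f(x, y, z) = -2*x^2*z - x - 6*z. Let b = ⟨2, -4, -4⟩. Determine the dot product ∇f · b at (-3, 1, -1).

∂f/∂x = -4*x*z - 1
∂f/∂y = 0
∂f/∂z = -2*x^2 - 6
∇f at (-3, 1, -1) = (-13, 0, -24)
∇f · b = (-13)(2) + (0)(-4) + (-24)(-4) = 70

70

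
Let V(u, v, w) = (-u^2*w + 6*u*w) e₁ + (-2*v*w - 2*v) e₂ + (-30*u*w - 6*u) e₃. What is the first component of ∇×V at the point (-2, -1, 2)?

-2

(∇×V)_1 = ∂V₃/∂v − ∂V₂/∂w
= 0 − (-2*v)
= 2*v
At (-2, -1, 2): -2.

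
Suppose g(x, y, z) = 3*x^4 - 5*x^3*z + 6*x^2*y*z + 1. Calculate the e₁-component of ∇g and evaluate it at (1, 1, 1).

9

(∇g)_1 = ∂g/∂x = 12*x^3 - 15*x^2*z + 12*x*y*z
At (1, 1, 1): 9.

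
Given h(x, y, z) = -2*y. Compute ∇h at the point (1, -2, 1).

∂h/∂x = 0
∂h/∂y = -2
∂h/∂z = 0
∇h = (0, -2, 0)
At (1, -2, 1): (0, -2, 0).

(0, -2, 0)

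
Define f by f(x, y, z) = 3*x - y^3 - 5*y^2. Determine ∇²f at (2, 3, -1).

∂²f/∂x² = 0
∂²f/∂y² = -2*(3*y + 5)
∂²f/∂z² = 0
∇²f = -6*y - 10
At (2, 3, -1): -28.

-28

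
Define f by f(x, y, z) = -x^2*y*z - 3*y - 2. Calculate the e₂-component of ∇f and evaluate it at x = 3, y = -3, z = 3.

(∇f)_2 = ∂f/∂y = -x^2*z - 3
At (3, -3, 3): -30.

-30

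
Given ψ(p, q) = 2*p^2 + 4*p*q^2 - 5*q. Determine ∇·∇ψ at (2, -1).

∂²ψ/∂p² = 4
∂²ψ/∂q² = 8*p
∇²ψ = 8*p + 4
At (2, -1): 20.

20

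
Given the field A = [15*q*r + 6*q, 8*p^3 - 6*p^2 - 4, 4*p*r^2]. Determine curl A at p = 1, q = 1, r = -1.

(0, 11, 21)

(∇×A)₁ = ∂A₃/∂q − ∂A₂/∂r = 0
(∇×A)₂ = ∂A₁/∂r − ∂A₃/∂p = 15*q - 4*r^2
(∇×A)₃ = ∂A₂/∂p − ∂A₁/∂q = 24*p^2 - 12*p - 15*r - 6
∇×A = (0, 15*q - 4*r^2, 24*p^2 - 12*p - 15*r - 6)
At (1, 1, -1): (0, 11, 21).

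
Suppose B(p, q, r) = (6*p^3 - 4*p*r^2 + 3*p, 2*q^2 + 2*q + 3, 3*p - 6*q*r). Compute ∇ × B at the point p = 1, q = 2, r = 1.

(-6, -11, 0)

(∇×B)₁ = ∂B₃/∂q − ∂B₂/∂r = -6*r
(∇×B)₂ = ∂B₁/∂r − ∂B₃/∂p = -8*p*r - 3
(∇×B)₃ = ∂B₂/∂p − ∂B₁/∂q = 0
∇×B = (-6*r, -8*p*r - 3, 0)
At (1, 2, 1): (-6, -11, 0).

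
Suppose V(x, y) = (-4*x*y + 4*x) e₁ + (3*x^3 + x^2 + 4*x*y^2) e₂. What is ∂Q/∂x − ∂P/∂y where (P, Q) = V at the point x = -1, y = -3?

39

∂V₂/∂x = 9*x^2 + 2*x + 4*y^2
∂V₁/∂y = -4*x
Scalar curl = 9*x^2 + 6*x + 4*y^2
At (-1, -3): 39.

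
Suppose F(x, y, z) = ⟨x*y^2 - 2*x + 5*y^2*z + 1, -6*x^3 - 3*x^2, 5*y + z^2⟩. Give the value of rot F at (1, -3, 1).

(∇×F)₁ = ∂F₃/∂y − ∂F₂/∂z = 5
(∇×F)₂ = ∂F₁/∂z − ∂F₃/∂x = 5*y^2
(∇×F)₃ = ∂F₂/∂x − ∂F₁/∂y = -18*x^2 - 2*x*y - 6*x - 10*y*z
∇×F = (5, 5*y^2, -18*x^2 - 2*x*y - 6*x - 10*y*z)
At (1, -3, 1): (5, 45, 12).

(5, 45, 12)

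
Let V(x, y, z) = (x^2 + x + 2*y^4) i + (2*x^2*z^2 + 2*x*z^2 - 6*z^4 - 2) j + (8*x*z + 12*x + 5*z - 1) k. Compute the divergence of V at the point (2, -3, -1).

26

∂V₁/∂x = 2*x + 1
∂V₂/∂y = 0
∂V₃/∂z = 8*x + 5
∇·V = 10*x + 6
At (2, -3, -1): 26.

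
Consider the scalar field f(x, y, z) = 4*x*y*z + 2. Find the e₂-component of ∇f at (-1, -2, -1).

(∇f)_2 = ∂f/∂y = 4*x*z
At (-1, -2, -1): 4.

4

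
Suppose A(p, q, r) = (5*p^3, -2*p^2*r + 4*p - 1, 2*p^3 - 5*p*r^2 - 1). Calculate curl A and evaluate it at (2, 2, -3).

(8, 21, 28)

(∇×A)₁ = ∂A₃/∂q − ∂A₂/∂r = 2*p^2
(∇×A)₂ = ∂A₁/∂r − ∂A₃/∂p = -6*p^2 + 5*r^2
(∇×A)₃ = ∂A₂/∂p − ∂A₁/∂q = -4*p*r + 4
∇×A = (2*p^2, -6*p^2 + 5*r^2, -4*p*r + 4)
At (2, 2, -3): (8, 21, 28).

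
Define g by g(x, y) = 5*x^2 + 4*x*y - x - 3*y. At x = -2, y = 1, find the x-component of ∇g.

-17

(∇g)_1 = ∂g/∂x = 10*x + 4*y - 1
At (-2, 1): -17.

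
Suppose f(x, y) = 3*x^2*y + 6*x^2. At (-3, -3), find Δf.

-6

∂²f/∂x² = 6*(y + 2)
∂²f/∂y² = 0
∇²f = 6*y + 12
At (-3, -3): -6.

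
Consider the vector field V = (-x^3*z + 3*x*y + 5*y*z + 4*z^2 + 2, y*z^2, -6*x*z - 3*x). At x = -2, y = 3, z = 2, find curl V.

(-12, 54, -4)

(∇×V)₁ = ∂V₃/∂y − ∂V₂/∂z = -2*y*z
(∇×V)₂ = ∂V₁/∂z − ∂V₃/∂x = -x^3 + 5*y + 14*z + 3
(∇×V)₃ = ∂V₂/∂x − ∂V₁/∂y = -3*x - 5*z
∇×V = (-2*y*z, -x^3 + 5*y + 14*z + 3, -3*x - 5*z)
At (-2, 3, 2): (-12, 54, -4).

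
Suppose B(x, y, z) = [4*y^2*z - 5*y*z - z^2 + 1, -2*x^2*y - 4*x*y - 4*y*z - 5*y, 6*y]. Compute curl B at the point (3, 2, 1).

(14, 4, -43)

(∇×B)₁ = ∂B₃/∂y − ∂B₂/∂z = 4*y + 6
(∇×B)₂ = ∂B₁/∂z − ∂B₃/∂x = 4*y^2 - 5*y - 2*z
(∇×B)₃ = ∂B₂/∂x − ∂B₁/∂y = -4*x*y - 8*y*z - 4*y + 5*z
∇×B = (4*y + 6, 4*y^2 - 5*y - 2*z, -4*x*y - 8*y*z - 4*y + 5*z)
At (3, 2, 1): (14, 4, -43).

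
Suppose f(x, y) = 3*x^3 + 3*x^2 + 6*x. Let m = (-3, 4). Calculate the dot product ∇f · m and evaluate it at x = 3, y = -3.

-315

∂f/∂x = 9*x^2 + 6*x + 6
∂f/∂y = 0
∇f at (3, -3) = (105, 0)
∇f · m = (105)(-3) + (0)(4) = -315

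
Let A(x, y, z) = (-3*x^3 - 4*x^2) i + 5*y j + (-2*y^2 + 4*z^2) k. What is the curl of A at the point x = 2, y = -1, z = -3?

(4, 0, 0)

(∇×A)₁ = ∂A₃/∂y − ∂A₂/∂z = -4*y
(∇×A)₂ = ∂A₁/∂z − ∂A₃/∂x = 0
(∇×A)₃ = ∂A₂/∂x − ∂A₁/∂y = 0
∇×A = (-4*y, 0, 0)
At (2, -1, -3): (4, 0, 0).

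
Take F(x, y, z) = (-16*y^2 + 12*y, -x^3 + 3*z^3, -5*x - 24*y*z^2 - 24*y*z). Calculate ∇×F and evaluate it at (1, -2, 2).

(∇×F)₁ = ∂F₃/∂y − ∂F₂/∂z = -33*z^2 - 24*z
(∇×F)₂ = ∂F₁/∂z − ∂F₃/∂x = 5
(∇×F)₃ = ∂F₂/∂x − ∂F₁/∂y = -3*x^2 + 32*y - 12
∇×F = (-33*z^2 - 24*z, 5, -3*x^2 + 32*y - 12)
At (1, -2, 2): (-180, 5, -79).

(-180, 5, -79)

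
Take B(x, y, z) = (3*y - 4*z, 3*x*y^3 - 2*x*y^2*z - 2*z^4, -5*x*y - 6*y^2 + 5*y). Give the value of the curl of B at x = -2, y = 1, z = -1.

(∇×B)₁ = ∂B₃/∂y − ∂B₂/∂z = 2*x*y^2 - 5*x - 12*y + 8*z^3 + 5
(∇×B)₂ = ∂B₁/∂z − ∂B₃/∂x = 5*y - 4
(∇×B)₃ = ∂B₂/∂x − ∂B₁/∂y = 3*y^3 - 2*y^2*z - 3
∇×B = (2*x*y^2 - 5*x - 12*y + 8*z^3 + 5, 5*y - 4, 3*y^3 - 2*y^2*z - 3)
At (-2, 1, -1): (-9, 1, 2).

(-9, 1, 2)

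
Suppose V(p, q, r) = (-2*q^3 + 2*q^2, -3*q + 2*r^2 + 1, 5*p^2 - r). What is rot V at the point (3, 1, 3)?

(∇×V)₁ = ∂V₃/∂q − ∂V₂/∂r = -4*r
(∇×V)₂ = ∂V₁/∂r − ∂V₃/∂p = -10*p
(∇×V)₃ = ∂V₂/∂p − ∂V₁/∂q = 6*q^2 - 4*q
∇×V = (-4*r, -10*p, 6*q^2 - 4*q)
At (3, 1, 3): (-12, -30, 2).

(-12, -30, 2)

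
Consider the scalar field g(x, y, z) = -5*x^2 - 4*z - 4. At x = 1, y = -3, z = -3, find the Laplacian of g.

-10

∂²g/∂x² = -10
∂²g/∂y² = 0
∂²g/∂z² = 0
∇²g = -10
At (1, -3, -3): -10.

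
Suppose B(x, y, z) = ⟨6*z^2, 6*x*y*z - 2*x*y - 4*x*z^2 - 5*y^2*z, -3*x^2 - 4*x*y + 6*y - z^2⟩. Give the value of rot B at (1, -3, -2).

(49, -30, 26)

(∇×B)₁ = ∂B₃/∂y − ∂B₂/∂z = -6*x*y + 8*x*z - 4*x + 5*y^2 + 6
(∇×B)₂ = ∂B₁/∂z − ∂B₃/∂x = 6*x + 4*y + 12*z
(∇×B)₃ = ∂B₂/∂x − ∂B₁/∂y = 6*y*z - 2*y - 4*z^2
∇×B = (-6*x*y + 8*x*z - 4*x + 5*y^2 + 6, 6*x + 4*y + 12*z, 6*y*z - 2*y - 4*z^2)
At (1, -3, -2): (49, -30, 26).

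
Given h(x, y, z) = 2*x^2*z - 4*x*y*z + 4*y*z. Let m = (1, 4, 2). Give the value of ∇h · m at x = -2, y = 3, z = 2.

144

∂h/∂x = 4*x*z - 4*y*z
∂h/∂y = -4*x*z + 4*z
∂h/∂z = 2*x^2 - 4*x*y + 4*y
∇h at (-2, 3, 2) = (-40, 24, 44)
∇h · m = (-40)(1) + (24)(4) + (44)(2) = 144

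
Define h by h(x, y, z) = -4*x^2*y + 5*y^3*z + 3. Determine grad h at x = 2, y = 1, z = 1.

(-16, -1, 5)

∂h/∂x = -8*x*y
∂h/∂y = -4*x^2 + 15*y^2*z
∂h/∂z = 5*y^3
∇h = (-8*x*y, -4*x^2 + 15*y^2*z, 5*y^3)
At (2, 1, 1): (-16, -1, 5).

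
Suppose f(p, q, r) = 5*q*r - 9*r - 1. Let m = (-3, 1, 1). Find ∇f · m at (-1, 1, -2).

∂f/∂p = 0
∂f/∂q = 5*r
∂f/∂r = 5*q - 9
∇f at (-1, 1, -2) = (0, -10, -4)
∇f · m = (0)(-3) + (-10)(1) + (-4)(1) = -14

-14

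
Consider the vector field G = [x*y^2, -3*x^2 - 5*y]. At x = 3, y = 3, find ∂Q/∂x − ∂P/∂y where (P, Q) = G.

∂G₂/∂x = -6*x
∂G₁/∂y = 2*x*y
Scalar curl = -2*x*y - 6*x
At (3, 3): -36.

-36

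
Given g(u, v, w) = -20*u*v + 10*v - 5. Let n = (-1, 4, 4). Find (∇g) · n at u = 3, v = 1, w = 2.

∂g/∂u = -20*v
∂g/∂v = -20*u + 10
∂g/∂w = 0
∇g at (3, 1, 2) = (-20, -50, 0)
∇g · n = (-20)(-1) + (-50)(4) + (0)(4) = -180

-180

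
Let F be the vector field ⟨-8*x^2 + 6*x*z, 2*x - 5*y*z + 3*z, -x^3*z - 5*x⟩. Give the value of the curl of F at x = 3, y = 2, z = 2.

(7, 77, 2)

(∇×F)₁ = ∂F₃/∂y − ∂F₂/∂z = 5*y - 3
(∇×F)₂ = ∂F₁/∂z − ∂F₃/∂x = 3*x^2*z + 6*x + 5
(∇×F)₃ = ∂F₂/∂x − ∂F₁/∂y = 2
∇×F = (5*y - 3, 3*x^2*z + 6*x + 5, 2)
At (3, 2, 2): (7, 77, 2).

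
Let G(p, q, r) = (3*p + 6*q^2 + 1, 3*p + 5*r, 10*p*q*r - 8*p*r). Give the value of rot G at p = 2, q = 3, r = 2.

(35, -44, -33)

(∇×G)₁ = ∂G₃/∂q − ∂G₂/∂r = 10*p*r - 5
(∇×G)₂ = ∂G₁/∂r − ∂G₃/∂p = -10*q*r + 8*r
(∇×G)₃ = ∂G₂/∂p − ∂G₁/∂q = -12*q + 3
∇×G = (10*p*r - 5, -10*q*r + 8*r, -12*q + 3)
At (2, 3, 2): (35, -44, -33).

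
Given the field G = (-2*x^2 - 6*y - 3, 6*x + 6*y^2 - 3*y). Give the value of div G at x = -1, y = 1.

13

∂G₁/∂x = -4*x
∂G₂/∂y = 12*y - 3
∇·G = -4*x + 12*y - 3
At (-1, 1): 13.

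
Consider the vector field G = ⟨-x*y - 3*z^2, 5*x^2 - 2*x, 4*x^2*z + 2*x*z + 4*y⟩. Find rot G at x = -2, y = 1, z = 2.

(4, 16, -24)

(∇×G)₁ = ∂G₃/∂y − ∂G₂/∂z = 4
(∇×G)₂ = ∂G₁/∂z − ∂G₃/∂x = -8*x*z - 8*z
(∇×G)₃ = ∂G₂/∂x − ∂G₁/∂y = 11*x - 2
∇×G = (4, -8*x*z - 8*z, 11*x - 2)
At (-2, 1, 2): (4, 16, -24).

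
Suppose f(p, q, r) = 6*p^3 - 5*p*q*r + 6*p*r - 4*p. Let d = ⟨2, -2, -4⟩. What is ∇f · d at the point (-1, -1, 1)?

84

∂f/∂p = 18*p^2 - 5*q*r + 6*r - 4
∂f/∂q = -5*p*r
∂f/∂r = -5*p*q + 6*p
∇f at (-1, -1, 1) = (25, 5, -11)
∇f · d = (25)(2) + (5)(-2) + (-11)(-4) = 84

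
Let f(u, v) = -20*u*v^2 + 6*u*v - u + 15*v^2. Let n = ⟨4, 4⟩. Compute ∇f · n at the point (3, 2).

∂f/∂u = -20*v^2 + 6*v - 1
∂f/∂v = -40*u*v + 6*u + 30*v
∇f at (3, 2) = (-69, -162)
∇f · n = (-69)(4) + (-162)(4) = -924

-924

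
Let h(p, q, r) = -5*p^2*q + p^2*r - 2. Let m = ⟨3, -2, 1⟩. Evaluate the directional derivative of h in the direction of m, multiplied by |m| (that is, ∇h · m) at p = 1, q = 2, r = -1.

-55

∂h/∂p = -10*p*q + 2*p*r
∂h/∂q = -5*p^2
∂h/∂r = p^2
∇h at (1, 2, -1) = (-22, -5, 1)
∇h · m = (-22)(3) + (-5)(-2) + (1)(1) = -55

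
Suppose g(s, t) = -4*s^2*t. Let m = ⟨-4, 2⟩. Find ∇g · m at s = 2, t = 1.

∂g/∂s = -8*s*t
∂g/∂t = -4*s^2
∇g at (2, 1) = (-16, -16)
∇g · m = (-16)(-4) + (-16)(2) = 32

32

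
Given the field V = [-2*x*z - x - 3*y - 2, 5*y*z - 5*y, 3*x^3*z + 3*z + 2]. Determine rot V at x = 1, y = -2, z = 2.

(10, -20, 3)

(∇×V)₁ = ∂V₃/∂y − ∂V₂/∂z = -5*y
(∇×V)₂ = ∂V₁/∂z − ∂V₃/∂x = -9*x^2*z - 2*x
(∇×V)₃ = ∂V₂/∂x − ∂V₁/∂y = 3
∇×V = (-5*y, -9*x^2*z - 2*x, 3)
At (1, -2, 2): (10, -20, 3).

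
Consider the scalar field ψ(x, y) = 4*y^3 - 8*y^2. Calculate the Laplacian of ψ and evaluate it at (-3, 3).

∂²ψ/∂x² = 0
∂²ψ/∂y² = 8*(3*y - 2)
∇²ψ = 24*y - 16
At (-3, 3): 56.

56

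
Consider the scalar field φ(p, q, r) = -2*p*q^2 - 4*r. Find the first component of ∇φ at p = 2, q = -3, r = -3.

(∇φ)_1 = ∂φ/∂p = -2*q^2
At (2, -3, -3): -18.

-18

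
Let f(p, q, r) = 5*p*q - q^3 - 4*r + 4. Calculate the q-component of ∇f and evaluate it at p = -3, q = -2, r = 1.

-27

(∇f)_2 = ∂f/∂q = 5*p - 3*q^2
At (-3, -2, 1): -27.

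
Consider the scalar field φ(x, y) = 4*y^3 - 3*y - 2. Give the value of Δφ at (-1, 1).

24

∂²φ/∂x² = 0
∂²φ/∂y² = 24*y
∇²φ = 24*y
At (-1, 1): 24.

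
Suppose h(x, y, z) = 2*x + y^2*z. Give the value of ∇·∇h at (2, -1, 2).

∂²h/∂x² = 0
∂²h/∂y² = 2*z
∂²h/∂z² = 0
∇²h = 2*z
At (2, -1, 2): 4.

4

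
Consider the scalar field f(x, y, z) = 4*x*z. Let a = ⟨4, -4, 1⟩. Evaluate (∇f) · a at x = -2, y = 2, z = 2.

24

∂f/∂x = 4*z
∂f/∂y = 0
∂f/∂z = 4*x
∇f at (-2, 2, 2) = (8, 0, -8)
∇f · a = (8)(4) + (0)(-4) + (-8)(1) = 24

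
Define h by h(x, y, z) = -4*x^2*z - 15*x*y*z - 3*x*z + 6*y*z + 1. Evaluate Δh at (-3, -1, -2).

16

∂²h/∂x² = -8*z
∂²h/∂y² = 0
∂²h/∂z² = 0
∇²h = -8*z
At (-3, -1, -2): 16.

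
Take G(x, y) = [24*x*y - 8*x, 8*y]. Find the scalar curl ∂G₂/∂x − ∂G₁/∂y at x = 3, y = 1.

-72

∂G₂/∂x = 0
∂G₁/∂y = 24*x
Scalar curl = -24*x
At (3, 1): -72.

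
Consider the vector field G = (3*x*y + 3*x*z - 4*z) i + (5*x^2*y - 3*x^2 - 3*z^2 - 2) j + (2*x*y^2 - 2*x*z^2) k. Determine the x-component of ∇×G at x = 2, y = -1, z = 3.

10

(∇×G)_1 = ∂G₃/∂y − ∂G₂/∂z
= 4*x*y − (-6*z)
= 4*x*y + 6*z
At (2, -1, 3): 10.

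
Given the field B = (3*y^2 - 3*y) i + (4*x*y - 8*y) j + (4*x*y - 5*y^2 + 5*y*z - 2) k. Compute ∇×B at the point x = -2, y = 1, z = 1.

(-13, -4, 1)

(∇×B)₁ = ∂B₃/∂y − ∂B₂/∂z = 4*x - 10*y + 5*z
(∇×B)₂ = ∂B₁/∂z − ∂B₃/∂x = -4*y
(∇×B)₃ = ∂B₂/∂x − ∂B₁/∂y = -2*y + 3
∇×B = (4*x - 10*y + 5*z, -4*y, -2*y + 3)
At (-2, 1, 1): (-13, -4, 1).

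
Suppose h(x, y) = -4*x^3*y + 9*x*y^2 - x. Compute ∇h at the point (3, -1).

∂h/∂x = -12*x^2*y + 9*y^2 - 1
∂h/∂y = -4*x^3 + 18*x*y
∇h = (-12*x^2*y + 9*y^2 - 1, -4*x^3 + 18*x*y)
At (3, -1): (116, -162).

(116, -162)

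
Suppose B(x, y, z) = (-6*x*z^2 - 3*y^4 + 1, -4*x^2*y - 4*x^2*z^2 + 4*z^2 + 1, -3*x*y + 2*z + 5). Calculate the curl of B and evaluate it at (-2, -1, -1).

(∇×B)₁ = ∂B₃/∂y − ∂B₂/∂z = 8*x^2*z - 3*x - 8*z
(∇×B)₂ = ∂B₁/∂z − ∂B₃/∂x = -12*x*z + 3*y
(∇×B)₃ = ∂B₂/∂x − ∂B₁/∂y = -8*x*y - 8*x*z^2 + 12*y^3
∇×B = (8*x^2*z - 3*x - 8*z, -12*x*z + 3*y, -8*x*y - 8*x*z^2 + 12*y^3)
At (-2, -1, -1): (-18, -27, -12).

(-18, -27, -12)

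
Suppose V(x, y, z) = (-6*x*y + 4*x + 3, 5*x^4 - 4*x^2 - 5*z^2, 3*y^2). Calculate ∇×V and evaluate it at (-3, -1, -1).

(∇×V)₁ = ∂V₃/∂y − ∂V₂/∂z = 6*y + 10*z
(∇×V)₂ = ∂V₁/∂z − ∂V₃/∂x = 0
(∇×V)₃ = ∂V₂/∂x − ∂V₁/∂y = 20*x^3 - 2*x
∇×V = (6*y + 10*z, 0, 20*x^3 - 2*x)
At (-3, -1, -1): (-16, 0, -534).

(-16, 0, -534)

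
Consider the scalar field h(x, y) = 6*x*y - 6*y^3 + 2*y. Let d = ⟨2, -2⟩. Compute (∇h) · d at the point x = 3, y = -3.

248

∂h/∂x = 6*y
∂h/∂y = 6*x - 18*y^2 + 2
∇h at (3, -3) = (-18, -142)
∇h · d = (-18)(2) + (-142)(-2) = 248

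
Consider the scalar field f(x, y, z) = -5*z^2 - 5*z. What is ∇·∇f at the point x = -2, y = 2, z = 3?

-10

∂²f/∂x² = 0
∂²f/∂y² = 0
∂²f/∂z² = -10
∇²f = -10
At (-2, 2, 3): -10.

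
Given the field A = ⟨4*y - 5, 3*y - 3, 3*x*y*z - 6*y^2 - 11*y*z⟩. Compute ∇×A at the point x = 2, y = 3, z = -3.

(∇×A)₁ = ∂A₃/∂y − ∂A₂/∂z = 3*x*z - 12*y - 11*z
(∇×A)₂ = ∂A₁/∂z − ∂A₃/∂x = -3*y*z
(∇×A)₃ = ∂A₂/∂x − ∂A₁/∂y = -4
∇×A = (3*x*z - 12*y - 11*z, -3*y*z, -4)
At (2, 3, -3): (-21, 27, -4).

(-21, 27, -4)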